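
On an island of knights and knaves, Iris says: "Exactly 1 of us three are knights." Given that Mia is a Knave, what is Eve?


Iris claims exactly 1 knights among Iris, Mia, Eve.
Given: Mia is a Knave.

Case 1: Iris is a Knight (tells truth)
  Then exactly 1 of the three are knights.
  Counting Iris, Mia: 1 knight(s) so far. Need 0 more → Eve = Knave.
Case 2: Iris is a Knave (lies)
  Then the count is NOT 1.
  If Eve = Knight, count = 1 = 1 → claim would be true, contradicts lie.
  If Eve = Knave, count = 0 ≠ 1 → lie confirmed ✓

Eve is a Knave.

Knave


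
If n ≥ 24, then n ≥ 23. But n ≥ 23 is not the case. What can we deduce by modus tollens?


Modus tollens: P → Q, ¬Q ⊢ ¬P
P: n ≥ 24
Q: n ≥ 23
We have P → Q and Q is false.
By modus tollens, P must be false.

It is not the case that n ≥ 24


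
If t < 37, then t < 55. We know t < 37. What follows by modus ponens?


Modus ponens: P → Q, P ⊢ Q
P: t < 37
Q: t < 55
We have P → Q and P is true.
By modus ponens, Q must be true.

t < 55


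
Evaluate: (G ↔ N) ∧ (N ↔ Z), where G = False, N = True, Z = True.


G = False, N = True, Z = True
Step 1: G ↔ N is true when G and N have the same value. Result: False
Step 2: N ↔ Z is true when N and Z have the same value. Result: True
Step 3: False ∧ True = False

False


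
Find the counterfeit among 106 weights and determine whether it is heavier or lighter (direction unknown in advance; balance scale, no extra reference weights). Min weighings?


Let n = 106. 212 possibilities (n weights × lighter/heavier); each weighing has 3 outcomes.
Bound for k weighings: say the first weighing puts j weights on each pan. If it tips, the 2j weighed weights remain suspects (each with a known direction) and k-1 weighings give 3^(k-1) outcomes; 3^(k-1) is odd, so 2j ≤ 3^(k-1) - 1. If it balances, the n - 2j unweighed weights remain with direction unknown: 2(n - 2j) ≤ 3^(k-1) - 1 by the same parity argument. Adding, n ≤ (3^(k-1) - 1) + (3^(k-1) - 1)/2 = (3^k - 3)/2, and the classical three-group strategy achieves this (3 weights in 2 weighings, 12 in 3, 39 in 4, 120 in 5).
So we need the smallest k with (3^k - 3)/2 ≥ 106.
k = 4: (3^4 - 3)/2 = 39 < 106 ✗
k = 5: (3^5 - 3)/2 = 120 ≥ 106 ✓

5


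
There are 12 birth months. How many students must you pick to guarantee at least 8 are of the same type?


Pigeonhole: to guarantee k in one of n categories, need (k-1)×n + 1.
k = 8, n = 12
Minimum = (8-1) × 12 + 1 = 7 × 12 + 1

85


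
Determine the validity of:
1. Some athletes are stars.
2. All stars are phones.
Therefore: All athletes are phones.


Premise 1: Some athletes are stars.
Premise 2: All stars are phones.
Conclusion: All athletes are phones.
Fallacy: illicit minor. The minor term (athletes) is distributed in the conclusion ('All athletes ...') but undistributed in its premise ('Some athletes are stars' doesn't cover all athletes).
Only 'Some athletes are phones' follows, not 'All'.

Invalid


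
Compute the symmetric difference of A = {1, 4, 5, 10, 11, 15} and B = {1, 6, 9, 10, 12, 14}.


A = {1, 4, 5, 10, 11, 15}
B = {1, 6, 9, 10, 12, 14}
Operation: symmetric difference
In A only: [4, 5, 11, 15], in B only: [6, 9, 12, 14]

{4, 5, 6, 9, 11, 12, 14, 15}


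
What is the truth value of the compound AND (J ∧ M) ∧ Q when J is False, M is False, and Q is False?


J = False, M = False, Q = False
Step 1: J ∧ M = False AND False = False
Step 2: False ∧ Q = False AND False = False
AND is true only when ALL operands are true.

False


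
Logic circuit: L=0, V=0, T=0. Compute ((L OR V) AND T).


L OR V = 0|0 = 0
0 AND 0 = 0

0


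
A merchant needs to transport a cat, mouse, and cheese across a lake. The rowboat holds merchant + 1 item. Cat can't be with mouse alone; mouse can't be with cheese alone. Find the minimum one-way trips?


1. merchant+mouse → 2. merchant ← 3. merchant+cat → 4. merchant+mouse ← 5. merchant+cheese → 6. merchant ← 7. merchant+mouse →
Minimum trips = 7

7


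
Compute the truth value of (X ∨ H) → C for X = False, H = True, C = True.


X = False, H = True, C = True
Step 1: X ∨ H = False OR True = True
Step 2: (True) → C: false only when antecedent=True and C=False.
Result: True

True


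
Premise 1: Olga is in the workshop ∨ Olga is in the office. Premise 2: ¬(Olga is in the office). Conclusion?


Disjunctive syllogism: P ∨ Q, ¬P ⊢ Q
Disjunction: Olga is in the workshop ∨ Olga is in the office
We know it is not the case that Olga is in the office.
By disjunctive syllogism, the other disjunct must be true.

Olga is in the workshop


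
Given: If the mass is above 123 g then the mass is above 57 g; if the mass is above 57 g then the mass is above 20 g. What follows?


Hypothetical syllogism: P → Q, Q → R ⊢ P → R
Premise 1: the mass is above 123 g → the mass is above 57 g
Premise 2: the mass is above 57 g → the mass is above 20 g
Chain the implications: the middle term (the mass is above 57 g) links the two.
Conclusion: If the mass is above 123 g, then the mass is above 20 g.

If the mass is above 123 g, then the mass is above 20 g.


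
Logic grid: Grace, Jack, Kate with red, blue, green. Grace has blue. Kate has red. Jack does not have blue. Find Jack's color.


From clues:
  Kate → red
  Grace → blue
By elimination, Jack gets the remaining.

green


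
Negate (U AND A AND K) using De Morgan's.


De Morgan's law: ¬(P ∧ Q ∧ R) ≡ ¬P ∨ ¬Q ∨ ¬R
¬(U ∧ A ∧ K) = ¬U ∨ ¬A ∨ ¬K

¬U ∨ ¬A ∨ ¬K


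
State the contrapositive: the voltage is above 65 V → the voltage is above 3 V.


Original: If the voltage is above 65 V, then the voltage is above 3 V
Contrapositive: If ¬Q, then ¬P
Negate Q: not (the voltage is above 3 V)
Negate P: not (the voltage is above 65 V)

If not (the voltage is above 3 V), then not (the voltage is above 65 V).


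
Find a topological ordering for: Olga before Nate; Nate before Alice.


Constraints: Olga before Nate; Nate before Alice
Method: repeatedly schedule the remaining task that has no remaining task required before it.
  Step 1: remaining {Olga, Nate, Alice}; every task except Olga still has a predecessor pending → schedule Olga.
  Step 2: remaining {Nate, Alice}; every task except Nate still has a predecessor pending → schedule Nate.
  Step 3: only Alice remains → schedule Alice.
Resulting order:

Olga → Nate → Alice


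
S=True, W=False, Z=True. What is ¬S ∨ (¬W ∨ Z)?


S = True, W = False, Z = True
Expression: ¬S ∨ (¬W ∨ Z)
Step 1: ¬W = NOT False = True
Step 2: ¬W ∨ Z = True OR True = True
Step 3: ¬S = NOT True = False
Step 4: (False) ∨ (True) = False OR True = True

True


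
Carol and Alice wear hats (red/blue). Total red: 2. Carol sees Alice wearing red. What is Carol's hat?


Total red = 2, Alice = red
Red accounted for: 1
Remaining for Carol: 1
Carol's hat is red.

red


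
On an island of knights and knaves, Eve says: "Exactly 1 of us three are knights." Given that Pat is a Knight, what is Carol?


Eve claims exactly 1 knights among Eve, Pat, Carol.
Given: Pat is a Knight.

Case 1: Eve is a Knight (tells truth)
  Then exactly 1 of the three are knights.
  Counting Eve, Pat: 2 knight(s) so far. Need -1 more → impossible.
Case 2: Eve is a Knave (lies)
  Then the count is NOT 1.
  If Carol = Knave, count = 1 = 1 → claim would be true, contradicts lie.
  If Carol = Knight, count = 2 ≠ 1 → lie confirmed ✓

Carol is a Knight.

Knight


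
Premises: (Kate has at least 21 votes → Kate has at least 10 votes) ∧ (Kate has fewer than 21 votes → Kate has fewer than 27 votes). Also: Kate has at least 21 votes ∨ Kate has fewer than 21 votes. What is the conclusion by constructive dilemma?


Constructive dilemma: (P → Q) ∧ (R → S), P ∨ R ⊢ Q ∨ S
Premise 1: Kate has at least 21 votes → Kate has at least 10 votes
Premise 2: Kate has fewer than 21 votes → Kate has fewer than 27 votes
Premise 3: Kate has at least 21 votes ∨ Kate has fewer than 21 votes
Case 1: Assuming Kate has at least 21 votes, then by Premise 1, Kate has at least 10 votes.
Case 2: Assuming Kate has fewer than 21 votes, then by Premise 2, Kate has fewer than 27 votes.
Since one of Kate has at least 21 votes or Kate has fewer than 21 votes must hold, we get Kate has at least 10 votes or Kate has fewer than 27 votes.

Kate has at least 10 votes or Kate has fewer than 27 votes.


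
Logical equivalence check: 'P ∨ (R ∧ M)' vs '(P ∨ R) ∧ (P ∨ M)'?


Expression 1: P ∨ (R ∧ M)
Expression 2: (P ∨ R) ∧ (P ∨ M)
Truth table (P R M | Expr1 Expr2):
  T T T |   T     T
  T T F |   T     T
  T F T |   T     T
  T F F |   T     T
  F T T |   T     T
  F T F |   F     F
  F F T |   F     F
  F F F |   F     F
All 8 rows agree, so the expressions are logically equivalent.

Yes


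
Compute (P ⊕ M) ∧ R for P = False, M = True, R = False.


P = False, M = True, R = False
Step 1: P ⊕ M = False XOR True = True
Step 2: True ∧ R = True AND False = False
XOR true when exactly one of P,M is true; then AND with R.

False


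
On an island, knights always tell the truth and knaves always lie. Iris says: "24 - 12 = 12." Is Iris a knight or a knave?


Statement: "24 - 12 = 12."
Actual: 24 - 12 = 12
Claimed: 12
Statement is TRUE → Iris tells the truth → Knight

Knight


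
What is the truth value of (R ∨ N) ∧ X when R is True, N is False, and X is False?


R = True, N = False, X = False
Step 1: R ∨ N = True OR False = True
Step 2: True ∧ X = True AND False = False
OR is true when at least one operand is true; AND requires both.

False


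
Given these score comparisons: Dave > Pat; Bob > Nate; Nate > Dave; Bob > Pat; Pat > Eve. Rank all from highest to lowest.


Constraints: Dave > Pat; Bob > Nate; Nate > Dave; Bob > Pat; Pat > Eve
Method: at each step, the next-highest is the one remaining person who never appears on the smaller side of a constraint between remaining people.
  Step 1: remaining {Eve, Pat, Nate, Dave, Bob}; on the smaller side: {Eve, Pat, Nate, Dave} → Bob is next (Bob > Nate; Bob > Pat).
  Step 2: remaining {Eve, Pat, Nate, Dave}; on the smaller side: {Eve, Pat, Dave} → Nate is next (Nate > Dave).
  Step 3: remaining {Eve, Pat, Dave}; on the smaller side: {Eve, Pat} → Dave is next (Dave > Pat).
  Step 4: remaining {Eve, Pat}; on the smaller side: {Eve} → Pat is next (Pat > Eve).
  Step 5: only Eve remains → lowest.
Final ranking (highest to lowest):

Bob > Nate > Dave > Pat > Eve


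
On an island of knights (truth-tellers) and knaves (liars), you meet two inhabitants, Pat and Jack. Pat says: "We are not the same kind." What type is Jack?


Pat says: "We are not the same kind."
Case 1: Pat is a Knight (truth-teller)
  Statement is true → they ARE different → Jack is a Knave
Case 2: Pat is a Knave (liar)
  Statement is false → they are NOT different → Jack is a Knave
In both cases, Jack is a Knave.

Knave


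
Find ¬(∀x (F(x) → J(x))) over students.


Original: ∀x (F(x) → J(x))
Rule: ¬∀→∃, ¬∃→∀, negate predicate.
Negation: ∃x (F(x) ∧ ¬J(x))

∃x (F(x) ∧ ¬J(x))


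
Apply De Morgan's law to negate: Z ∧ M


De Morgan's law: ¬(P ∧ Q) ≡ ¬P ∨ ¬Q
¬(Z ∧ M) = ¬Z ∨ ¬M

¬Z ∨ ¬M


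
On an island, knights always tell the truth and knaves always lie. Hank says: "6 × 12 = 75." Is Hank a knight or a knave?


Statement: "6 × 12 = 75."
Actual: 6 × 12 = 72
Claimed: 75
Statement is FALSE → Hank lies → Knave

Knave


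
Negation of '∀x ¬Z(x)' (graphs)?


Original: ∀x ¬Z(x)
Rule: ¬∀→∃, ¬∃→∀, negate predicate.
Negation: ∃x Z(x)

∃x Z(x)


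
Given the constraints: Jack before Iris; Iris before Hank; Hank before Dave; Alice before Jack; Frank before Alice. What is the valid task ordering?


Constraints: Jack before Iris; Iris before Hank; Hank before Dave; Alice before Jack; Frank before Alice
Method: repeatedly schedule the remaining task that has no remaining task required before it.
  Step 1: remaining {Hank, Alice, Frank, Dave, Iris, Jack}; every task except Frank still has a predecessor pending → schedule Frank.
  Step 2: remaining {Hank, Alice, Dave, Iris, Jack}; every task except Alice still has a predecessor pending → schedule Alice.
  Step 3: remaining {Hank, Dave, Iris, Jack}; every task except Jack still has a predecessor pending → schedule Jack.
  Step 4: remaining {Hank, Dave, Iris}; every task except Iris still has a predecessor pending → schedule Iris.
  Step 5: remaining {Hank, Dave}; every task except Hank still has a predecessor pending → schedule Hank.
  Step 6: only Dave remains → schedule Dave.
Resulting order:

Frank → Alice → Jack → Iris → Hank → Dave


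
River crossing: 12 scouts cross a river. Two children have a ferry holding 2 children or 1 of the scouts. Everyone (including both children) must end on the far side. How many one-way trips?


Per crossing of one of the scouts: children→, one←, one of the scouts→, one← = 4 trips
12 × 4 = 48, + 1 final children→ = 49
Minimum trips = 49

49


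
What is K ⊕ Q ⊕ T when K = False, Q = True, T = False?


K = False, Q = True, T = False
Step 1: K ⊕ Q = False XOR True = True
Step 2: True ⊕ T = True XOR False = True
XOR is true when an odd number of operands are true.

True


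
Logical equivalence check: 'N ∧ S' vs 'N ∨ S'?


Expression 1: N ∧ S
Expression 2: N ∨ S
Truth table (N S | Expr1 Expr2):
  T T |   T     T
  T F |   F     T   ← differ
  F T |   F     T   ← differ
  F F |   F     F
Counterexample: N=T, S=F gives Expr1 = F but Expr2 = T, so the expressions are NOT logically equivalent.

No


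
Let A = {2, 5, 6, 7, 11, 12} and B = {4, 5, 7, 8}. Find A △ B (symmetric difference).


A = {2, 5, 6, 7, 11, 12}
B = {4, 5, 7, 8}
Operation: symmetric difference
In A only: [2, 6, 11, 12], in B only: [4, 8]

{2, 4, 6, 8, 11, 12}


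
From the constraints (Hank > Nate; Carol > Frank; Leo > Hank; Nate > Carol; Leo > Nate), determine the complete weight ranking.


Constraints: Hank > Nate; Carol > Frank; Leo > Hank; Nate > Carol; Leo > Nate
Method: at each step, the next-highest is the one remaining person who never appears on the smaller side of a constraint between remaining people.
  Step 1: remaining {Hank, Frank, Nate, Leo, Carol}; on the smaller side: {Hank, Frank, Nate, Carol} → Leo is next (Leo > Hank; Leo > Nate).
  Step 2: remaining {Hank, Frank, Nate, Carol}; on the smaller side: {Frank, Nate, Carol} → Hank is next (Hank > Nate).
  Step 3: remaining {Frank, Nate, Carol}; on the smaller side: {Frank, Carol} → Nate is next (Nate > Carol).
  Step 4: remaining {Frank, Carol}; on the smaller side: {Frank} → Carol is next (Carol > Frank).
  Step 5: only Frank remains → lowest.
Final ranking (highest to lowest):

Leo > Hank > Nate > Carol > Frank


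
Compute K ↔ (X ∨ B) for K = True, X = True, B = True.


K = True, X = True, B = True
Step 1: X ∨ B = True OR True = True
Step 2: K ↔ (True): true when both sides have same truth value.
Result: True ↔ True = True

True


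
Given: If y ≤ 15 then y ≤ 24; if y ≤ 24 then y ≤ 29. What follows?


Hypothetical syllogism: P → Q, Q → R ⊢ P → R
Premise 1: y ≤ 15 → y ≤ 24
Premise 2: y ≤ 24 → y ≤ 29
Chain the implications: the middle term (y ≤ 24) links the two.
Conclusion: If y ≤ 15, then y ≤ 29.

If y ≤ 15, then y ≤ 29.


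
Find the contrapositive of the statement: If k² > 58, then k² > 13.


Original: If k² > 58, then k² > 13
Contrapositive: If ¬Q, then ¬P
Negate Q: not (k² > 13)
Negate P: not (k² > 58)

If not (k² > 13), then not (k² > 58).


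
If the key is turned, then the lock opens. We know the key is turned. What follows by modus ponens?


Modus ponens: P → Q, P ⊢ Q
P: the key is turned
Q: the lock opens
We have P → Q and P is true.
By modus ponens, Q must be true.

The lock opens


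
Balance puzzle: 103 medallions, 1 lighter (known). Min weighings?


Each weighing has 3 outcomes (left heavy / balance / right heavy), so k weighings distinguish at most 3^k cases; splitting into three near-equal groups achieves this.
Need 3^k ≥ 103: 3^4 = 81 < 103 ≤ 3^5 = 243
k = ⌈log₃(103)⌉ = 5

5


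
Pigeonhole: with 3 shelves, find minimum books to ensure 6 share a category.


Pigeonhole: to guarantee k in one of n categories, need (k-1)×n + 1.
k = 6, n = 3
Minimum = (6-1) × 3 + 1 = 5 × 3 + 1

16


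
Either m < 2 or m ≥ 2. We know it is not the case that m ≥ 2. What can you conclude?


Disjunctive syllogism: P ∨ Q, ¬P ⊢ Q
Disjunction: m < 2 ∨ m ≥ 2
We know it is not the case that m ≥ 2.
By disjunctive syllogism, the other disjunct must be true.

m < 2


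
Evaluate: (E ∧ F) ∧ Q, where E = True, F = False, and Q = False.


E = True, F = False, Q = False
Step 1: E ∧ F = True AND False = False
Step 2: False ∧ Q = False AND False = False
AND is true only when ALL operands are true.

False


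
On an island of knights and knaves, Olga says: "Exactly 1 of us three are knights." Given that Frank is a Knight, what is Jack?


Olga claims exactly 1 knights among Olga, Frank, Jack.
Given: Frank is a Knight.

Case 1: Olga is a Knight (tells truth)
  Then exactly 1 of the three are knights.
  Counting Olga, Frank: 2 knight(s) so far. Need -1 more → impossible.
Case 2: Olga is a Knave (lies)
  Then the count is NOT 1.
  If Jack = Knave, count = 1 = 1 → claim would be true, contradicts lie.
  If Jack = Knight, count = 2 ≠ 1 → lie confirmed ✓

Jack is a Knight.

Knight


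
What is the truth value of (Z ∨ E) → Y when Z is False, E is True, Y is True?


Z = False, E = True, Y = True
Step 1: Z ∨ E = False OR True = True
Step 2: (True) → Y: false only when antecedent=True and Y=False.
Result: True

True


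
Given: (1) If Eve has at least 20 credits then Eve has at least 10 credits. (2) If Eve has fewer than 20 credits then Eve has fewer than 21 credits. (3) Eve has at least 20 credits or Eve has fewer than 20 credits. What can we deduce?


Constructive dilemma: (P → Q) ∧ (R → S), P ∨ R ⊢ Q ∨ S
Premise 1: Eve has at least 20 credits → Eve has at least 10 credits
Premise 2: Eve has fewer than 20 credits → Eve has fewer than 21 credits
Premise 3: Eve has at least 20 credits ∨ Eve has fewer than 20 credits
Case 1: Assuming Eve has at least 20 credits, then by Premise 1, Eve has at least 10 credits.
Case 2: Assuming Eve has fewer than 20 credits, then by Premise 2, Eve has fewer than 21 credits.
Since one of Eve has at least 20 credits or Eve has fewer than 20 credits must hold, we get Eve has at least 10 credits or Eve has fewer than 21 credits.

Eve has at least 10 credits or Eve has fewer than 21 credits.


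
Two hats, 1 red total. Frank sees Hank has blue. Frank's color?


Total red = 1, Hank = blue
Red accounted for: 0
Remaining for Frank: 1
Frank's hat is red.

red


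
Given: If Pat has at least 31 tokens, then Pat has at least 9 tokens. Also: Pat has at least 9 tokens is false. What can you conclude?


Modus tollens: P → Q, ¬Q ⊢ ¬P
P: Pat has at least 31 tokens
Q: Pat has at least 9 tokens
We have P → Q and Q is false.
By modus tollens, P must be false.

It is not the case that Pat has at least 31 tokens


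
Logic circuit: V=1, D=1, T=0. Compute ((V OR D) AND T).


V OR D = 1|1 = 1
1 AND 0 = 0

0


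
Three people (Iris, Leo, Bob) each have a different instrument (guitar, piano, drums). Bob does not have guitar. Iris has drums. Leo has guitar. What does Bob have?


From clues:
  Leo → guitar
  Iris → drums
By elimination, Bob gets the remaining.

piano


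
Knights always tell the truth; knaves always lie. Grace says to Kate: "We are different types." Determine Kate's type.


Grace says: "We are different types."
Case 1: Grace is a Knight (truth-teller)
  Statement is true → they ARE different → Kate is a Knave
Case 2: Grace is a Knave (liar)
  Statement is false → they are NOT different → Kate is a Knave
In both cases, Kate is a Knave.

Knave


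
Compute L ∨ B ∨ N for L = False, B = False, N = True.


L = False, B = False, N = True
Step 1: L ∨ B = False OR False = False
Step 2: False ∨ N = False OR True = True
OR is true when at least one operand is true.

True


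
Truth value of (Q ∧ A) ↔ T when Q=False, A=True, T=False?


Q = False, A = True, T = False
Expression: (Q ∧ A) ↔ T
Step 1: Q ∧ A = False AND True = False
Step 2: (False) ↔ T = (False iff False) = True

True


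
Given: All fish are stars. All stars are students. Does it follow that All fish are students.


Premise 1: All fish are stars.
Premise 2: All stars are students.
Conclusion: All fish are students.
Barbara syllogism (AAA-1): All A are B, All B are C → All A are C.
Middle term (stars) distributed in premise 2.

Valid


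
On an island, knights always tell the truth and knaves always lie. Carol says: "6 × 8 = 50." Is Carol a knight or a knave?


Statement: "6 × 8 = 50."
Actual: 6 × 8 = 48
Claimed: 50
Statement is FALSE → Carol lies → Knave

Knave


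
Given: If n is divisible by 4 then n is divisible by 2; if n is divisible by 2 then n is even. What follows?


Hypothetical syllogism: P → Q, Q → R ⊢ P → R
Premise 1: n is divisible by 4 → n is divisible by 2
Premise 2: n is divisible by 2 → n is even
Chain the implications: the middle term (n is divisible by 2) links the two.
Conclusion: If n is divisible by 4, then n is even.

If n is divisible by 4, then n is even.


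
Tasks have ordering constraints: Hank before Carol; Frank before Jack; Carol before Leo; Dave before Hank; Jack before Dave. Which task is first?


Constraints: Hank before Carol; Frank before Jack; Carol before Leo; Dave before Hank; Jack before Dave
The first task can have nothing scheduled before it, so it must never appear on the right of a 'before'.
Tasks appearing after some 'before': Carol, Jack, Leo, Hank, Dave.
The only task not in that list is Frank → it is first.

Frank


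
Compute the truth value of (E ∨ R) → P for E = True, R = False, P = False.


E = True, R = False, P = False
Step 1: E ∨ R = True OR False = True
Step 2: (True) → P: false only when antecedent=True and P=False.
Result: False

False


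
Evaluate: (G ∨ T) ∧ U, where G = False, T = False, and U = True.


G = False, T = False, U = True
Step 1: G ∨ T = False OR False = False
Step 2: False ∧ U = False AND True = False
OR is true when at least one operand is true; AND requires both.

False


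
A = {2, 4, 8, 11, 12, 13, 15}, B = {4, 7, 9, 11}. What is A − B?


A = {2, 4, 8, 11, 12, 13, 15}
B = {4, 7, 9, 11}
Operation: difference A − B
In A but not B: 2, 8, 12, 13, 15

{2, 8, 12, 13, 15}


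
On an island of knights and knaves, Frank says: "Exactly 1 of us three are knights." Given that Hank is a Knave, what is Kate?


Frank claims exactly 1 knights among Frank, Hank, Kate.
Given: Hank is a Knave.

Case 1: Frank is a Knight (tells truth)
  Then exactly 1 of the three are knights.
  Counting Frank, Hank: 1 knight(s) so far. Need 0 more → Kate = Knave.
Case 2: Frank is a Knave (lies)
  Then the count is NOT 1.
  If Kate = Knight, count = 1 = 1 → claim would be true, contradicts lie.
  If Kate = Knave, count = 0 ≠ 1 → lie confirmed ✓

Kate is a Knave.

Knave


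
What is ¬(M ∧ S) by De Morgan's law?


De Morgan's law: ¬(P ∧ Q) ≡ ¬P ∨ ¬Q
¬(M ∧ S) = ¬M ∨ ¬S

¬M ∨ ¬S


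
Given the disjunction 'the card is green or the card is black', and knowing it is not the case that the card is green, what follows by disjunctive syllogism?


Disjunctive syllogism: P ∨ Q, ¬P ⊢ Q
Disjunction: the card is green ∨ the card is black
We know it is not the case that the card is green.
By disjunctive syllogism, the other disjunct must be true.

The card is black


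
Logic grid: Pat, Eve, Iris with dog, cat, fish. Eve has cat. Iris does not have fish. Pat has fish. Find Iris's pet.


From clues:
  Eve → cat
  Pat → fish
By elimination, Iris gets the remaining.

dog


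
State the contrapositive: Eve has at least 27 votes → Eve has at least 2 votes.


Original: If Eve has at least 27 votes, then Eve has at least 2 votes
Contrapositive: If ¬Q, then ¬P
Negate Q: not (Eve has at least 2 votes)
Negate P: not (Eve has at least 27 votes)

If not (Eve has at least 2 votes), then not (Eve has at least 27 votes).


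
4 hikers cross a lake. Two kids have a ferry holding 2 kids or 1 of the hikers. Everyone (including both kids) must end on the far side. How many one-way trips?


Per crossing of one of the hikers: kids→, one←, one of the hikers→, one← = 4 trips
4 × 4 = 16, + 1 final kids→ = 17
Minimum trips = 17

17


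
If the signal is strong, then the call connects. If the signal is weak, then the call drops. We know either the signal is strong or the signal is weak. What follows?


Constructive dilemma: (P → Q) ∧ (R → S), P ∨ R ⊢ Q ∨ S
Premise 1: the signal is strong → the call connects
Premise 2: the signal is weak → the call drops
Premise 3: the signal is strong ∨ the signal is weak
Case 1: Assuming the signal is strong, then by Premise 1, the call connects.
Case 2: Assuming the signal is weak, then by Premise 2, the call drops.
Since one of the signal is strong or the signal is weak must hold, we get the call connects or the call drops.

The call connects or the call drops.


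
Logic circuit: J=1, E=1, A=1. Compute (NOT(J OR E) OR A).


J OR E = 1
NOT(1) = 0
0 OR 1 = 1

1


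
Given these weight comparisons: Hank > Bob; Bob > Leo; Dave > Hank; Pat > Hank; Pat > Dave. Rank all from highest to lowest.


Constraints: Hank > Bob; Bob > Leo; Dave > Hank; Pat > Hank; Pat > Dave
Method: at each step, the next-highest is the one remaining person who never appears on the smaller side of a constraint between remaining people.
  Step 1: remaining {Hank, Leo, Dave, Pat, Bob}; on the smaller side: {Hank, Leo, Dave, Bob} → Pat is next (Pat > Hank; Pat > Dave).
  Step 2: remaining {Hank, Leo, Dave, Bob}; on the smaller side: {Hank, Leo, Bob} → Dave is next (Dave > Hank).
  Step 3: remaining {Hank, Leo, Bob}; on the smaller side: {Leo, Bob} → Hank is next (Hank > Bob).
  Step 4: remaining {Leo, Bob}; on the smaller side: {Leo} → Bob is next (Bob > Leo).
  Step 5: only Leo remains → lowest.
Final ranking (highest to lowest):

Pat > Dave > Hank > Bob > Leo


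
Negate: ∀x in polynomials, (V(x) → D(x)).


Original: ∀x (V(x) → D(x))
Rule: ¬∀→∃, ¬∃→∀, negate predicate.
Negation: ∃x (V(x) ∧ ¬D(x))

∃x (V(x) ∧ ¬D(x))


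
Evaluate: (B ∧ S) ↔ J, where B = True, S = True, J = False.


B = True, S = True, J = False
Step 1: B ∧ S = True AND True = True
Step 2: (True) ↔ J: true when both sides have same truth value.
Result: True ↔ False = False

False


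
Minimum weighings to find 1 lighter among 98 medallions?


Each weighing has 3 outcomes (left heavy / balance / right heavy), so k weighings distinguish at most 3^k cases; splitting into three near-equal groups achieves this.
Need 3^k ≥ 98: 3^4 = 81 < 98 ≤ 3^5 = 243
k = ⌈log₃(98)⌉ = 5

5


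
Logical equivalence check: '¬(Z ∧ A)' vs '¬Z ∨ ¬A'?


Expression 1: ¬(Z ∧ A)
Expression 2: ¬Z ∨ ¬A
Truth table (Z A | Expr1 Expr2):
  T T |   F     F
  T F |   T     T
  F T |   T     T
  F F |   T     T
All 4 rows agree, so the expressions are logically equivalent.

Yes


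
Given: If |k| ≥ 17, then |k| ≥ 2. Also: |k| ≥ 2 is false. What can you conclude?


Modus tollens: P → Q, ¬Q ⊢ ¬P
P: |k| ≥ 17
Q: |k| ≥ 2
We have P → Q and Q is false.
By modus tollens, P must be false.

It is not the case that |k| ≥ 17


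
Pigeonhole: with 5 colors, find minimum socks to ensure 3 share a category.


Pigeonhole: to guarantee k in one of n categories, need (k-1)×n + 1.
k = 3, n = 5
Minimum = (3-1) × 5 + 1 = 2 × 5 + 1

11


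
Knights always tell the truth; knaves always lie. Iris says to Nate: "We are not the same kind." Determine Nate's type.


Iris says: "We are not the same kind."
Case 1: Iris is a Knight (truth-teller)
  Statement is true → they ARE different → Nate is a Knave
Case 2: Iris is a Knave (liar)
  Statement is false → they are NOT different → Nate is a Knave
In both cases, Nate is a Knave.

Knave


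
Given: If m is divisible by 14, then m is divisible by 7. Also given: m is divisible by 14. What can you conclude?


Modus ponens: P → Q, P ⊢ Q
P: m is divisible by 14
Q: m is divisible by 7
We have P → Q and P is true.
By modus ponens, Q must be true.

m is divisible by 7


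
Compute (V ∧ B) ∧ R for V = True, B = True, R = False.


V = True, B = True, R = False
Step 1: V ∧ B = True AND True = True
Step 2: True ∧ R = True AND False = False
AND is true only when ALL operands are true.

False


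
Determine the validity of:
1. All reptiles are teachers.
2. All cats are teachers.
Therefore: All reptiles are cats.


Premise 1: All reptiles are teachers.
Premise 2: All cats are teachers.
Conclusion: All reptiles are cats.
Fallacy: undistributed middle. teachers is predicate in both.
Counterexample: reptiles and cats could be disjoint subsets of teachers.

Invalid


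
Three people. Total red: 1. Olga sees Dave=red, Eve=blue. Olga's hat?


Total red = 1, seen red = 1
Own red = 1 - 1 = 0
Olga's hat is blue.

blue


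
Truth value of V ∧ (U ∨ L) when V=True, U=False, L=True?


V = True, U = False, L = True
Expression: V ∧ (U ∨ L)
Step 1: U ∨ L = False OR True = True
Step 2: V ∧ (True) = True AND True = True

True


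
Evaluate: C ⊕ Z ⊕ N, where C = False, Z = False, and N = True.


C = False, Z = False, N = True
Step 1: C ⊕ Z = False XOR False = False
Step 2: False ⊕ N = False XOR True = True
XOR is true when an odd number of operands are true.

True


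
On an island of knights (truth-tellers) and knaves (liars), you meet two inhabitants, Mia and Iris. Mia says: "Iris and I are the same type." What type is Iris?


Mia says: "Iris and I are the same type."
Case 1: Mia is a Knight (truth-teller)
  Statement is true → they ARE the same → Iris is also a Knight
Case 2: Mia is a Knave (liar)
  Statement is false → they are NOT the same → Iris is a Knight
In both cases, Iris is a Knight.

Knight


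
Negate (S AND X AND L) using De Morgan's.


De Morgan's law: ¬(P ∧ Q ∧ R) ≡ ¬P ∨ ¬Q ∨ ¬R
¬(S ∧ X ∧ L) = ¬S ∨ ¬X ∨ ¬L

¬S ∨ ¬X ∨ ¬L


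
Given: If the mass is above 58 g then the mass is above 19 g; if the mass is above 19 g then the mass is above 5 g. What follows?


Hypothetical syllogism: P → Q, Q → R ⊢ P → R
Premise 1: the mass is above 58 g → the mass is above 19 g
Premise 2: the mass is above 19 g → the mass is above 5 g
Chain the implications: the middle term (the mass is above 19 g) links the two.
Conclusion: If the mass is above 58 g, then the mass is above 5 g.

If the mass is above 58 g, then the mass is above 5 g.


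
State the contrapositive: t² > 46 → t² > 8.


Original: If t² > 46, then t² > 8
Contrapositive: If ¬Q, then ¬P
Negate Q: not (t² > 8)
Negate P: not (t² > 46)

If not (t² > 8), then not (t² > 46).


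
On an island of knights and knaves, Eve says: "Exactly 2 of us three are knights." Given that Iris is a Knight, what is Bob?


Eve claims exactly 2 knights among Eve, Iris, Bob.
Given: Iris is a Knight.

Case 1: Eve is a Knight (tells truth)
  Then exactly 2 of the three are knights.
  Counting Eve, Iris: 2 knight(s) so far. Need 0 more → Bob = Knave.
Case 2: Eve is a Knave (lies)
  Then the count is NOT 2.
  If Bob = Knight, count = 2 = 2 → claim would be true, contradicts lie.
  If Bob = Knave, count = 1 ≠ 2 → lie confirmed ✓

Bob is a Knave.

Knave


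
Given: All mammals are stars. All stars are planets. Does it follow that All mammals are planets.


Premise 1: All mammals are stars.
Premise 2: All stars are planets.
Conclusion: All mammals are planets.
Barbara syllogism (AAA-1): All A are B, All B are C → All A are C.
Middle term (stars) distributed in premise 2.

Valid


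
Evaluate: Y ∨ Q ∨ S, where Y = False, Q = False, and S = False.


Y = False, Q = False, S = False
Step 1: Y ∨ Q = False OR False = False
Step 2: False ∨ S = False OR False = False
OR is true when at least one operand is true.

False


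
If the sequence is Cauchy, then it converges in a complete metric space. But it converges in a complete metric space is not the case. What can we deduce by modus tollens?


Modus tollens: P → Q, ¬Q ⊢ ¬P
P: the sequence is Cauchy
Q: it converges in a complete metric space
We have P → Q and Q is false.
By modus tollens, P must be false.

It is not the case that the sequence is Cauchy


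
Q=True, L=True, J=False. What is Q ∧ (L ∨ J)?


Q = True, L = True, J = False
Expression: Q ∧ (L ∨ J)
Step 1: L ∨ J = True OR False = True
Step 2: Q ∧ (True) = True AND True = True

True


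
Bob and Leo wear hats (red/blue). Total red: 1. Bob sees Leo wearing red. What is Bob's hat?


Total red = 1, Leo = red
Red accounted for: 1
Remaining for Bob: 0
Bob's hat is blue.

blue


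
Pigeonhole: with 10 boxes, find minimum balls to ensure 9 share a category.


Pigeonhole: to guarantee k in one of n categories, need (k-1)×n + 1.
k = 9, n = 10
Minimum = (9-1) × 10 + 1 = 8 × 10 + 1

81


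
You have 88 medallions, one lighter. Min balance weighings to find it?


Each weighing has 3 outcomes (left heavy / balance / right heavy), so k weighings distinguish at most 3^k cases; splitting into three near-equal groups achieves this.
Need 3^k ≥ 88: 3^4 = 81 < 88 ≤ 3^5 = 243
k = ⌈log₃(88)⌉ = 5

5


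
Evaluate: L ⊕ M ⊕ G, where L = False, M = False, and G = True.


L = False, M = False, G = True
Step 1: L ⊕ M = False XOR False = False
Step 2: False ⊕ G = False XOR True = True
XOR is true when an odd number of operands are true.

True


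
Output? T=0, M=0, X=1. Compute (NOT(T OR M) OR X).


T OR M = 0
NOT(0) = 1
1 OR 1 = 1

1


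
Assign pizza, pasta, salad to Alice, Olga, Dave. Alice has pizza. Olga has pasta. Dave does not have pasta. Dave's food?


From clues:
  Olga → pasta
  Alice → pizza
By elimination, Dave gets the remaining.

salad


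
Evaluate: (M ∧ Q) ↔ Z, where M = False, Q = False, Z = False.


M = False, Q = False, Z = False
Step 1: M ∧ Q = False AND False = False
Step 2: (False) ↔ Z: true when both sides have same truth value.
Result: False ↔ False = True

True


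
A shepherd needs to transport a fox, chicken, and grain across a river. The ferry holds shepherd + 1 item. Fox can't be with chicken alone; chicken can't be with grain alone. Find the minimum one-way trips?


1. shepherd+chicken → 2. shepherd ← 3. shepherd+fox → 4. shepherd+chicken ← 5. shepherd+grain → 6. shepherd ← 7. shepherd+chicken →
Minimum trips = 7

7


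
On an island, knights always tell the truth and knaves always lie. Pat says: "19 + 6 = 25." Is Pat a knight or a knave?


Statement: "19 + 6 = 25."
Actual: 19 + 6 = 25
Claimed: 25
Statement is TRUE → Pat tells the truth → Knight

Knight


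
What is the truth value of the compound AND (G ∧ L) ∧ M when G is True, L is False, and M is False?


G = True, L = False, M = False
Step 1: G ∧ L = True AND False = False
Step 2: False ∧ M = False AND False = False
AND is true only when ALL operands are true.

False


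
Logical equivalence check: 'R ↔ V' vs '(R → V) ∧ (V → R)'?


Expression 1: R ↔ V
Expression 2: (R → V) ∧ (V → R)
Truth table (R V | Expr1 Expr2):
  T T |   T     T
  T F |   F     F
  F T |   F     F
  F F |   T     T
All 4 rows agree, so the expressions are logically equivalent.

Yes


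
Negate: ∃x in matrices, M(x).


Original: ∃x M(x)
Rule: ¬∀→∃, ¬∃→∀, negate predicate.
Negation: ∀x ¬M(x)

∀x ¬M(x)


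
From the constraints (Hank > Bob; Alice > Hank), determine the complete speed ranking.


Constraints: Hank > Bob; Alice > Hank
Method: at each step, the next-highest is the one remaining person who never appears on the smaller side of a constraint between remaining people.
  Step 1: remaining {Alice, Bob, Hank}; on the smaller side: {Bob, Hank} → Alice is next (Alice > Hank).
  Step 2: remaining {Bob, Hank}; on the smaller side: {Bob} → Hank is next (Hank > Bob).
  Step 3: only Bob remains → lowest.
Final ranking (highest to lowest):

Alice > Hank > Bob


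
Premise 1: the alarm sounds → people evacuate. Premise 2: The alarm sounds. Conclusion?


Modus ponens: P → Q, P ⊢ Q
P: the alarm sounds
Q: people evacuate
We have P → Q and P is true.
By modus ponens, Q must be true.

People evacuate


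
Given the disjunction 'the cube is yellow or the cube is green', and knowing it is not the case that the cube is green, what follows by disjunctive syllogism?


Disjunctive syllogism: P ∨ Q, ¬P ⊢ Q
Disjunction: the cube is yellow ∨ the cube is green
We know it is not the case that the cube is green.
By disjunctive syllogism, the other disjunct must be true.

The cube is yellow


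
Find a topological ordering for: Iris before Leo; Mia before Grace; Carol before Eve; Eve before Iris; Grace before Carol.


Constraints: Iris before Leo; Mia before Grace; Carol before Eve; Eve before Iris; Grace before Carol
Method: repeatedly schedule the remaining task that has no remaining task required before it.
  Step 1: remaining {Eve, Leo, Grace, Carol, Mia, Iris}; every task except Mia still has a predecessor pending → schedule Mia.
  Step 2: remaining {Eve, Leo, Grace, Carol, Iris}; every task except Grace still has a predecessor pending → schedule Grace.
  Step 3: remaining {Eve, Leo, Carol, Iris}; every task except Carol still has a predecessor pending → schedule Carol.
  Step 4: remaining {Eve, Leo, Iris}; every task except Eve still has a predecessor pending → schedule Eve.
  Step 5: remaining {Leo, Iris}; every task except Iris still has a predecessor pending → schedule Iris.
  Step 6: only Leo remains → schedule Leo.
Resulting order:

Mia → Grace → Carol → Eve → Iris → Leo


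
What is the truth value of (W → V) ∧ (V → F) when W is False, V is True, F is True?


W = False, V = True, F = True
Step 1: W → V is false only when W=True and V=False. Result: True
Step 2: V → F is false only when V=True and F=False. Result: True
Step 3: True ∧ True = True

True


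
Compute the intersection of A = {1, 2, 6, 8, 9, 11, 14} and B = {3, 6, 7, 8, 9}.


A = {1, 2, 6, 8, 9, 11, 14}
B = {3, 6, 7, 8, 9}
Operation: intersection
Elements in both: 6, 8, 9

{6, 8, 9}


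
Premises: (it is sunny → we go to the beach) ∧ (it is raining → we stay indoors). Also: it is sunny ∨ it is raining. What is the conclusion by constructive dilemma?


Constructive dilemma: (P → Q) ∧ (R → S), P ∨ R ⊢ Q ∨ S
Premise 1: it is sunny → we go to the beach
Premise 2: it is raining → we stay indoors
Premise 3: it is sunny ∨ it is raining
Case 1: Assuming it is sunny, then by Premise 1, we go to the beach.
Case 2: Assuming it is raining, then by Premise 2, we stay indoors.
Since one of it is sunny or it is raining must hold, we get we go to the beach or we stay indoors.

We go to the beach or we stay indoors.


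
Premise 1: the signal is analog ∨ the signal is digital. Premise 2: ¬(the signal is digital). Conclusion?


Disjunctive syllogism: P ∨ Q, ¬P ⊢ Q
Disjunction: the signal is analog ∨ the signal is digital
We know it is not the case that the signal is digital.
By disjunctive syllogism, the other disjunct must be true.

The signal is analog
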